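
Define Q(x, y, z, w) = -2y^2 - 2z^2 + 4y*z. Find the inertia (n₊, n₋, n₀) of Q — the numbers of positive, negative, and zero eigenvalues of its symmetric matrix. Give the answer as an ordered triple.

(0, 1, 3)

The associated matrix is A = [[0, 0, 0, 0], [0, -2, 2, 0], [0, 2, -2, 0], [0, 0, 0, 0]].
Symmetric row and column elimination reduces A to a congruent diagonal form with pivots 0, -2, 0, 0.
So there are 1 negative, 3 zero pivots.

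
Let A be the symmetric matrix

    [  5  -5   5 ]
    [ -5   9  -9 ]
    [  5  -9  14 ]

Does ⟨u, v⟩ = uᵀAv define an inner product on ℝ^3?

yes

Leading principal minors: Δ_1 = 5, Δ_2 = 20, Δ_3 = 100.
All leading principal minors are positive, so by Sylvester's criterion Q is positive definite.
⟨·,·⟩ is an inner product exactly when A is positive definite.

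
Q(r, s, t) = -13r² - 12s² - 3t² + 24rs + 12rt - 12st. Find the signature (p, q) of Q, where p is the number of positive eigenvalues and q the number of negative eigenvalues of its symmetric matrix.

Write A = [[-13, 12, 6], [12, -12, -6], [6, -6, -3]].
Symmetric row and column elimination reduces A to a congruent diagonal form with pivots -13, -12/13, 0.
So there are 2 negative, 1 zero pivots.

(0, 2)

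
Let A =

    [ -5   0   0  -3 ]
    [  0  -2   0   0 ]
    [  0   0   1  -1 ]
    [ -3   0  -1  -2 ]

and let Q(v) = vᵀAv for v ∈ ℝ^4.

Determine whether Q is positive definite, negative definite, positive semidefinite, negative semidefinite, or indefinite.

indefinite

An LDLᵀ factorisation of A has diagonal entries -5, -2, 1, -6/5.
That gives 1 positive, 3 negative pivots.
Hence Q is indefinite.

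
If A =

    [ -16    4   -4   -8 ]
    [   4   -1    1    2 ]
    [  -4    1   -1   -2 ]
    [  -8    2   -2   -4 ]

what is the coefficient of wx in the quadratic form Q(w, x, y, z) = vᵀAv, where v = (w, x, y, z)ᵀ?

8

The coefficient of wx is A[1,2] + A[2,1] = 2·4 = 8.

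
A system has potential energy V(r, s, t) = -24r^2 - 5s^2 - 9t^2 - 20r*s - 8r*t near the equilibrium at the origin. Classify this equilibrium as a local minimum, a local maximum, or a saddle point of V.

local maximum

The Hessian at the origin is H = [[-48, -20, -8], [-20, -10, 0], [-8, 0, -18]].
Row-reducing H symmetrically gives the diagonal entries -48, -5/3, -10.
That gives 3 negative pivots.
H is negative definite, so the origin is a strict local maximum.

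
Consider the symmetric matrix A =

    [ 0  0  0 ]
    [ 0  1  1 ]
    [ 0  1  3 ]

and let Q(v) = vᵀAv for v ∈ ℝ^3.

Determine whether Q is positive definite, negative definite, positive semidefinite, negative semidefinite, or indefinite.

Applying the same elementary operations to the rows and columns of A produces a congruent diagonal matrix with entries 0, 1, 2.
That gives 2 positive, 1 zero pivots.
Hence Q is positive semidefinite.

positive semidefinite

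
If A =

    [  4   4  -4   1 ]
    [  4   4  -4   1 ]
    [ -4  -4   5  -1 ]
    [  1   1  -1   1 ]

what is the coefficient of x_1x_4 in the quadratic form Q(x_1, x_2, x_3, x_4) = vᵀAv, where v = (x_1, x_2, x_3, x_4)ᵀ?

2

The coefficient of x_1x_4 is A[1,4] + A[4,1] = 2·1 = 2.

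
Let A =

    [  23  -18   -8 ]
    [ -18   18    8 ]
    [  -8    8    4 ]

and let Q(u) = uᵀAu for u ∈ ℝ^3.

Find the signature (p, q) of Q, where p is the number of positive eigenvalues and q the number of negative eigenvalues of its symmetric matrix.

Row-reducing A symmetrically gives the diagonal entries 23, 90/23, 4/9.
That gives 3 positive pivots.

(3, 0)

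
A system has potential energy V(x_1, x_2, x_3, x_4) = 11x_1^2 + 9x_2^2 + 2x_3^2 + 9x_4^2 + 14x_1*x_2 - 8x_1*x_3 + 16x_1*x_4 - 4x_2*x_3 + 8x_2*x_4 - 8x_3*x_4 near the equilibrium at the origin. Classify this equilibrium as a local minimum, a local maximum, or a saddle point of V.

The Hessian at the origin is H = [[22, 14, -8, 16], [14, 18, -4, 8], [-8, -4, 4, -8], [16, 8, -8, 18]].
Applying the same elementary operations to the rows and columns of H produces a congruent diagonal matrix with entries 22, 100/11, 24/25, 2.
That gives 4 positive pivots.
H is positive definite, so the origin is a strict local minimum.

local minimum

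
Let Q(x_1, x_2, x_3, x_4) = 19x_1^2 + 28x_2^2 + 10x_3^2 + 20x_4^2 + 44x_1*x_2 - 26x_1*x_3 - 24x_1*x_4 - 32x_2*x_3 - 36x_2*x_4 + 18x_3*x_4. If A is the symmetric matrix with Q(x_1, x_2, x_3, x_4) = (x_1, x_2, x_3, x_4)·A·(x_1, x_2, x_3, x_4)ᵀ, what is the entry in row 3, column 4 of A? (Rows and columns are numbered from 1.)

The coefficient of x_3·x_4 in Q is 18. For a symmetric A this equals A[3,4] + A[4,3] = 2·A[3,4].
So A[3,4] = 18/2 = 9.

9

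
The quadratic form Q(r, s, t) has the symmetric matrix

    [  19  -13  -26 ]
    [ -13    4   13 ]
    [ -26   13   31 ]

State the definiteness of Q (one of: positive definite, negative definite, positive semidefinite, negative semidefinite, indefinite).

indefinite

Symmetric row and column elimination reduces A to a congruent diagonal form with pivots 19, -93/19, 10/93.
That gives 2 positive, 1 negative pivots.
Hence Q is indefinite.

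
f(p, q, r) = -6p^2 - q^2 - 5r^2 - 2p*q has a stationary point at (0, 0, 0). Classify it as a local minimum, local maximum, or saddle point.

local maximum

The Hessian at the origin is H = [[-12, -2, 0], [-2, -2, 0], [0, 0, -10]].
An LDLᵀ factorisation of H has diagonal entries -12, -5/3, -10.
That gives 3 negative pivots.
H is negative definite, so the origin is a strict local maximum.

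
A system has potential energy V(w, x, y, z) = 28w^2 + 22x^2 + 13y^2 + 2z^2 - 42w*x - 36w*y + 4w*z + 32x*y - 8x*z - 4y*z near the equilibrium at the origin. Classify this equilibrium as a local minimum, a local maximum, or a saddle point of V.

local minimum

The Hessian at the origin is H = [[56, -42, -36, 4], [-42, 44, 32, -8], [-36, 32, 26, -4], [4, -8, -4, 4]].
Row-reducing H symmetrically gives the diagonal entries 56, 25/2, 6/7, 4/3.
That gives 4 positive pivots.
H is positive definite, so the origin is a strict local minimum.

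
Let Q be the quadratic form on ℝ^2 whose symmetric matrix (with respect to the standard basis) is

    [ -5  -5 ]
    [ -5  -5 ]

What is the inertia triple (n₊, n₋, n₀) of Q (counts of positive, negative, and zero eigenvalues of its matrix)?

Symmetric row and column elimination reduces A to a congruent diagonal form with pivots -5, 0.
That gives 1 negative, 1 zero pivots.

(0, 1, 1)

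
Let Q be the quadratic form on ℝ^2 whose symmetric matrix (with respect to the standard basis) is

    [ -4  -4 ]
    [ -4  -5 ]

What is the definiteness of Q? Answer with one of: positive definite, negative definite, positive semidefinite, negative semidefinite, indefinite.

For the 2×2 matrix [[-4, -4], [-4, -5]]: det = -4·-5 − (-4)² = 4, trace = -9.
det > 0 so both eigenvalues share the sign of the trace; trace = -9 < 0 ⇒ both negative.

negative definite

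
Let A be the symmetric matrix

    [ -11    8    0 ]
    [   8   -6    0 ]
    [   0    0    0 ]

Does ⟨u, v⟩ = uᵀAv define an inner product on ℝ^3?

no

Applying the same elementary operations to the rows and columns of A produces a congruent diagonal matrix with entries -11, -2/11, 0.
So there are 2 negative, 1 zero pivots.
Hence Q is negative semidefinite.
⟨·,·⟩ is an inner product exactly when A is positive definite.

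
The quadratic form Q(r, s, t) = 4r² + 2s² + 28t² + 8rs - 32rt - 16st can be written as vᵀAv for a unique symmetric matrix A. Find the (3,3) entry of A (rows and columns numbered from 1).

The coefficient of t² in Q is 28, and that is exactly A[3,3].

28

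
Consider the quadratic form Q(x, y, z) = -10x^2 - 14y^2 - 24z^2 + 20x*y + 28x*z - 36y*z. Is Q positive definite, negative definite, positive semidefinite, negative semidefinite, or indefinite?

negative definite

The symmetric matrix of Q is A = [[-10, 10, 14], [10, -14, -18], [14, -18, -24]].
Leading principal minors: Δ_1 = -10, Δ_2 = 40, Δ_3 = -16.
The signs alternate starting with Δ_1 < 0, so by Sylvester's criterion Q is negative definite.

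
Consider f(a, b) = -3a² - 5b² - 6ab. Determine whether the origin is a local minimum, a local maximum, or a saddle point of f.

The Hessian at the origin is H = [[-6, -6], [-6, -10]].
det H = -6·-10 − (-6)² = 24 > 0 and H[1,1] = -6 < 0, so H is negative definite.
Therefore the origin is a local maximum.

local maximum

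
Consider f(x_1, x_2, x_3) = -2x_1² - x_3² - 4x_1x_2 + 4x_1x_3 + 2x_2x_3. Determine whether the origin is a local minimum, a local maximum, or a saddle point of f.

saddle point

The Hessian at the origin is H = [[-4, -4, 4], [-4, 0, 2], [4, 2, -2]].
Applying the same elementary operations to the rows and columns of H produces a congruent diagonal matrix with entries -4, 4, 1.
That gives 2 positive, 1 negative pivots.
H is indefinite, so the origin is a saddle point.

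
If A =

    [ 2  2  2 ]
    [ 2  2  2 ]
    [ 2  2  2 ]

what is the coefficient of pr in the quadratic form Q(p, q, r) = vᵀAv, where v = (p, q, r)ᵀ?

4

The coefficient of pr is A[1,3] + A[3,1] = 2·2 = 4.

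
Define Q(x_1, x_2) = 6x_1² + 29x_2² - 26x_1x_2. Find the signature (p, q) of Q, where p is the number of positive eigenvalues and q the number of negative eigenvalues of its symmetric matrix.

(2, 0)

Write A = [[6, -13], [-13, 29]].
Row-reducing A symmetrically gives the diagonal entries 6, 5/6.
Counting signs: 2 positive.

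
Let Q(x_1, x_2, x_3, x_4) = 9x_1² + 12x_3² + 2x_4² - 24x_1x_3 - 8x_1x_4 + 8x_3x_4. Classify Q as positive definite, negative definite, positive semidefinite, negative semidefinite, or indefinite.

Write A = [[9, 0, -12, -4], [0, 0, 0, 0], [-12, 0, 12, 4], [-4, 0, 4, 2]].
Symmetric row and column elimination reduces A to a congruent diagonal form with pivots 9, 0, -4, 2/3.
Counting signs: 2 positive, 1 negative, 1 zero.
Hence Q is indefinite.

indefinite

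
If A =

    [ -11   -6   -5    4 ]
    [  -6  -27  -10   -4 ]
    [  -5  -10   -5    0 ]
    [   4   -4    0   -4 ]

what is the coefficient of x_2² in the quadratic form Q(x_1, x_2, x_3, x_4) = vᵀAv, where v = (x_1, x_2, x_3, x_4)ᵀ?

The coefficient of x_2² is the diagonal entry A[2,2] = -27.

-27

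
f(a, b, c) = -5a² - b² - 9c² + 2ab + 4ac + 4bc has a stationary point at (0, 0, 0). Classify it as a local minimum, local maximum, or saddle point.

local maximum

The Hessian at the origin is H = [[-10, 2, 4], [2, -2, 4], [4, 4, -18]].
An LDLᵀ factorisation of H has diagonal entries -10, -8/5, -2.
That gives 3 negative pivots.
H is negative definite, so the origin is a strict local maximum.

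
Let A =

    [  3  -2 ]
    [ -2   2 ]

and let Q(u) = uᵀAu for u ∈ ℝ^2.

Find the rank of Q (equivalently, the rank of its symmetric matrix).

Applying the same elementary operations to the rows and columns of A produces a congruent diagonal matrix with entries 3, 2/3.
So there are 2 positive pivots.
The rank is the number of nonzero pivots: 2.

2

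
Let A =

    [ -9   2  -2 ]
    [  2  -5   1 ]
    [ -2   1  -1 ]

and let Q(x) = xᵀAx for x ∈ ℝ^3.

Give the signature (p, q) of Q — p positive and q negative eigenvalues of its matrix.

Congruent diagonalization of A (simultaneous row and column reduction) yields pivots -9, -41/9, -20/41.
That gives 3 negative pivots.

(0, 3)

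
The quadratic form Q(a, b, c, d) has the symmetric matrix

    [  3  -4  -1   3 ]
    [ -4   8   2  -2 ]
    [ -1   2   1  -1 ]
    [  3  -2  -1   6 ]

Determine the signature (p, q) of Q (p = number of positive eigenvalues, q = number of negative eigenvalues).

(4, 0)

Applying the same elementary operations to the rows and columns of A produces a congruent diagonal matrix with entries 3, 8/3, 1/2, 1.
Counting signs: 4 positive.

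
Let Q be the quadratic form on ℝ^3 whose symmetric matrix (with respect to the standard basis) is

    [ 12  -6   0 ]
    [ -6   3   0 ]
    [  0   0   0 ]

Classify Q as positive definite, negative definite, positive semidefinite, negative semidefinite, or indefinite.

positive semidefinite

Applying the same elementary operations to the rows and columns of A produces a congruent diagonal matrix with entries 12, 0, 0.
That gives 1 positive, 2 zero pivots.
Hence Q is positive semidefinite.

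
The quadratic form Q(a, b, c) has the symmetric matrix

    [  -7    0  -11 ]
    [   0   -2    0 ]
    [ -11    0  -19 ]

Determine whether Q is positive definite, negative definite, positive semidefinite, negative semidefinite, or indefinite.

negative definite

Leading principal minors: Δ_1 = -7, Δ_2 = 14, Δ_3 = -24.
The signs alternate starting with Δ_1 < 0, so by Sylvester's criterion Q is negative definite.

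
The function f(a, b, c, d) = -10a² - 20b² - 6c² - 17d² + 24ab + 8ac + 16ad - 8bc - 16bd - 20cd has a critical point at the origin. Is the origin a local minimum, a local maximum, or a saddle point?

local maximum

The Hessian at the origin is H = [[-20, 24, 8, 16], [24, -40, -8, -16], [8, -8, -12, -20], [16, -16, -20, -34]].
Congruent diagonalization of H (simultaneous row and column reduction) yields pivots -20, -56/5, -60/7, -2/15.
Counting signs: 4 negative.
H is negative definite, so the origin is a strict local maximum.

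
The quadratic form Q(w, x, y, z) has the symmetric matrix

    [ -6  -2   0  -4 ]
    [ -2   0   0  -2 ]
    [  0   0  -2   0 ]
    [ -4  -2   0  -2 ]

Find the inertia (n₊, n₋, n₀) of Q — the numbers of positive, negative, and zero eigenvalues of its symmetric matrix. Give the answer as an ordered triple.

Applying the same elementary operations to the rows and columns of A produces a congruent diagonal matrix with entries -6, 2/3, -2, 0.
So there are 1 positive, 2 negative, 1 zero pivots.

(1, 2, 1)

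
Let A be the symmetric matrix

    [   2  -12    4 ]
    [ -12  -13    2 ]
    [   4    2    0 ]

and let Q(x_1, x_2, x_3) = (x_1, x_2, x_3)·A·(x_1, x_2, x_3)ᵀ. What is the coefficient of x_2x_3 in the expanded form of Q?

The coefficient of x_2x_3 is A[2,3] + A[3,2] = 2·2 = 4.

4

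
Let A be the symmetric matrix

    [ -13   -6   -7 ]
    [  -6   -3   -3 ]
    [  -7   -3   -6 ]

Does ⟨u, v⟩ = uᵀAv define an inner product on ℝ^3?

Leading principal minors: Δ_1 = -13, Δ_2 = 3, Δ_3 = -6.
The signs alternate starting with Δ_1 < 0, so by Sylvester's criterion Q is negative definite.
⟨·,·⟩ is an inner product exactly when A is positive definite.

no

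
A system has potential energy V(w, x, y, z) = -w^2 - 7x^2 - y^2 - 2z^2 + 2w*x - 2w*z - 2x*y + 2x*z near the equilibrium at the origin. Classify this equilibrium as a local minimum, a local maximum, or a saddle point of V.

local maximum

The Hessian at the origin is H = [[-2, 2, 0, -2], [2, -14, -2, 2], [0, -2, -2, 0], [-2, 2, 0, -4]].
An LDLᵀ factorisation of H has diagonal entries -2, -12, -5/3, -2.
That gives 4 negative pivots.
H is negative definite, so the origin is a strict local maximum.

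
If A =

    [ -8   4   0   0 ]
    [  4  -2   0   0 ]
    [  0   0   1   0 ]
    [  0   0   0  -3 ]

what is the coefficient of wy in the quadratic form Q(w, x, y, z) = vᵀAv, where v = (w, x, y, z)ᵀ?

0

The coefficient of wy is A[1,3] + A[3,1] = 2·0 = 0.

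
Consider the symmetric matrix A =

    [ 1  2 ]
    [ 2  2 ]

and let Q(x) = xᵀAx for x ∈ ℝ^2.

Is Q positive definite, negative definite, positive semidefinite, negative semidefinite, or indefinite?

Applying the same elementary operations to the rows and columns of A produces a congruent diagonal matrix with entries 1, -2.
That gives 1 positive, 1 negative pivots.
Hence Q is indefinite.

indefinite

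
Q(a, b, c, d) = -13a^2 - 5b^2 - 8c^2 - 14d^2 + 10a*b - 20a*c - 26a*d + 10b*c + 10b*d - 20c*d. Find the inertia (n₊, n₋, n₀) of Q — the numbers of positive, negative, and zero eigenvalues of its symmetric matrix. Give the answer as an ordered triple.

(1, 3, 0)

The associated matrix is A = [[-13, 5, -10, -13], [5, -5, 5, 5], [-10, 5, -8, -10], [-13, 5, -10, -14]].
Row-reducing A symmetrically gives the diagonal entries -13, -40/13, 1/8, -1.
Counting signs: 1 positive, 3 negative.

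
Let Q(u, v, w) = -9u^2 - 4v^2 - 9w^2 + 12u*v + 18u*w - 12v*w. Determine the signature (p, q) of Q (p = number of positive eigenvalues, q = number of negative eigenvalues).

The associated matrix is A = [[-9, 6, 9], [6, -4, -6], [9, -6, -9]].
Applying the same elementary operations to the rows and columns of A produces a congruent diagonal matrix with entries -9, 0, 0.
That gives 1 negative, 2 zero pivots.

(0, 1)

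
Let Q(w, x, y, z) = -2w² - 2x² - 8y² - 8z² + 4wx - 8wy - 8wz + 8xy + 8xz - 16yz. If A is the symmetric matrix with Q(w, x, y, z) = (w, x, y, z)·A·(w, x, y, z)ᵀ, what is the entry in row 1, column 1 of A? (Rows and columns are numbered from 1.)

The coefficient of w² in Q is -2, and that is exactly A[1,1].

-2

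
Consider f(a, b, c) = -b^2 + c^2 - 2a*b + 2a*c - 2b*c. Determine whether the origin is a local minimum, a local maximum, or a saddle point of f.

The Hessian at the origin is H = [[0, -2, 2], [-2, -2, -2], [2, -2, 2]].
H is indefinite, so the origin is a saddle point.

saddle point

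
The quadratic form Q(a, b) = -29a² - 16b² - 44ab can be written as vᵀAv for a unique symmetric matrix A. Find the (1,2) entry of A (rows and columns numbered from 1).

The coefficient of a·b in Q is -44. For a symmetric A this equals A[1,2] + A[2,1] = 2·A[1,2].
So A[1,2] = -44/2 = -22.

-22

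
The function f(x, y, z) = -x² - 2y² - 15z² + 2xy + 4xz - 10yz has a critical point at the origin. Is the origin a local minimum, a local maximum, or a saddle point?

local maximum

The Hessian at the origin is H = [[-2, 2, 4], [2, -4, -10], [4, -10, -30]].
An LDLᵀ factorisation of H has diagonal entries -2, -2, -4.
So there are 3 negative pivots.
H is negative definite, so the origin is a strict local maximum.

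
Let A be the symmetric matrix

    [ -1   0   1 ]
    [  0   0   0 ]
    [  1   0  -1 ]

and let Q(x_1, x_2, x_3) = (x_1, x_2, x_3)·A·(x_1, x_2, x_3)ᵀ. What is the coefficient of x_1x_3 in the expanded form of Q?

2

The coefficient of x_1x_3 is A[1,3] + A[3,1] = 2·1 = 2.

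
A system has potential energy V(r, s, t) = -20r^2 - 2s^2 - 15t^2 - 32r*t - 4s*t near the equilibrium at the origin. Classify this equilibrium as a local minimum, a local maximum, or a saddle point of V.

The Hessian at the origin is H = [[-40, 0, -32], [0, -4, -4], [-32, -4, -30]].
Row-reducing H symmetrically gives the diagonal entries -40, -4, -2/5.
Counting signs: 3 negative.
H is negative definite, so the origin is a strict local maximum.

local maximum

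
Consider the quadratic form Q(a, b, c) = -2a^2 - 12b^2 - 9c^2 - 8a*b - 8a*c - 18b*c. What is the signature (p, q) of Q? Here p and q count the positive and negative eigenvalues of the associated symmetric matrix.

(0, 3)

The symmetric matrix is A = [[-2, -4, -4], [-4, -12, -9], [-4, -9, -9]].
An LDLᵀ factorisation of A has diagonal entries -2, -4, -3/4.
Counting signs: 3 negative.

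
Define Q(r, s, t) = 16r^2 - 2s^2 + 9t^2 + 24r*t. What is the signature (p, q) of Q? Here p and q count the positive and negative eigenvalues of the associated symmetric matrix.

The symmetric matrix is A = [[16, 0, 12], [0, -2, 0], [12, 0, 9]].
Row-reducing A symmetrically gives the diagonal entries 16, -2, 0.
So there are 1 positive, 1 negative, 1 zero pivots.

(1, 1)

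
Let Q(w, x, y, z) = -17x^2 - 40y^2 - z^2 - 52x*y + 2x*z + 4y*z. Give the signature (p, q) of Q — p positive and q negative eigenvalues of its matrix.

(0, 2)

The associated matrix is A = [[0, 0, 0, 0], [0, -17, -26, 1], [0, -26, -40, 2], [0, 1, 2, -1]].
Congruent diagonalization of A (simultaneous row and column reduction) yields pivots 0, -17, -4/17, 0.
So there are 2 negative, 2 zero pivots.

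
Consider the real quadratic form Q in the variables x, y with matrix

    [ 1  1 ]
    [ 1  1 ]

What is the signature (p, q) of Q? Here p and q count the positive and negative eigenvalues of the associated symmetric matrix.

Symmetric row and column elimination reduces A to a congruent diagonal form with pivots 1, 0.
Counting signs: 1 positive, 1 zero.

(1, 0)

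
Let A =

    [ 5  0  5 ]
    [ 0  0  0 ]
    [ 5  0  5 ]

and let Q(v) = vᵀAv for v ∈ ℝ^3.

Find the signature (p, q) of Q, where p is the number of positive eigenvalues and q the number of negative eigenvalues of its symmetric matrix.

(1, 0)

Applying the same elementary operations to the rows and columns of A produces a congruent diagonal matrix with entries 5, 0, 0.
That gives 1 positive, 2 zero pivots.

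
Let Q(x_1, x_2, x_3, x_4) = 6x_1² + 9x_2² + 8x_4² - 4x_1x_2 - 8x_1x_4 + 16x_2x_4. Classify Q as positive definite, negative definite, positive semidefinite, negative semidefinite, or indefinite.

Write A = [[6, -2, 0, -4], [-2, 9, 0, 8], [0, 0, 0, 0], [-4, 8, 0, 8]].
Symmetric row and column elimination reduces A to a congruent diagonal form with pivots 6, 25/3, 0, 0.
So there are 2 positive, 2 zero pivots.
Hence Q is positive semidefinite.

positive semidefinite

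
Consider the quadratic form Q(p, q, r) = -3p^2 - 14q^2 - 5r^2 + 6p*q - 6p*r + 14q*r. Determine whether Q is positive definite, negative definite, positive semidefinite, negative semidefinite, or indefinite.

negative definite

Write A = [[-3, 3, -3], [3, -14, 7], [-3, 7, -5]].
Symmetric row and column elimination reduces A to a congruent diagonal form with pivots -3, -11, -6/11.
Counting signs: 3 negative.
Hence Q is negative definite.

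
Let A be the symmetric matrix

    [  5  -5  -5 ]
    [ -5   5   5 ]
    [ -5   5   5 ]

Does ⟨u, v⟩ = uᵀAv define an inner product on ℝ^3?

no

Row-reducing A symmetrically gives the diagonal entries 5, 0, 0.
That gives 1 positive, 2 zero pivots.
Hence Q is positive semidefinite.
⟨·,·⟩ is an inner product exactly when A is positive definite.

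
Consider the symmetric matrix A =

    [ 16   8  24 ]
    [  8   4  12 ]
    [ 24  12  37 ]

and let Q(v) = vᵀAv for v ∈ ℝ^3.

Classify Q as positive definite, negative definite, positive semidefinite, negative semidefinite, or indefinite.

positive semidefinite

Applying the same elementary operations to the rows and columns of A produces a congruent diagonal matrix with entries 16, 0, 1.
Counting signs: 2 positive, 1 zero.
Hence Q is positive semidefinite.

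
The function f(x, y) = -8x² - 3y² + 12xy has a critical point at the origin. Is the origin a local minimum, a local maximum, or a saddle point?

saddle point

The Hessian at the origin is H = [[-16, 12], [12, -6]].
det H = -16·-6 − (12)² = -48 < 0, so H is indefinite.
Therefore the origin is a saddle point.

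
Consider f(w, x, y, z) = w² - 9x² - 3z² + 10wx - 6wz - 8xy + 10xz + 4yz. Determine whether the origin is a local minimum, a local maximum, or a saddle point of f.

The Hessian at the origin is H = [[2, 10, 0, -6], [10, -18, -8, 10], [0, -8, 0, 4], [-6, 10, 4, -6]].
Symmetric row and column elimination reduces H to a congruent diagonal form with pivots 2, -68, 16/17, -1.
That gives 2 positive, 2 negative pivots.
H is indefinite, so the origin is a saddle point.

saddle point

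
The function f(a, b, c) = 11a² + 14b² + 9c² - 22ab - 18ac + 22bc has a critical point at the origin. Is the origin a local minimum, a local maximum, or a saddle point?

The Hessian at the origin is H = [[22, -22, -18], [-22, 28, 22], [-18, 22, 18]].
Congruent diagonalization of H (simultaneous row and column reduction) yields pivots 22, 6, 20/33.
So there are 3 positive pivots.
H is positive definite, so the origin is a strict local minimum.

local minimum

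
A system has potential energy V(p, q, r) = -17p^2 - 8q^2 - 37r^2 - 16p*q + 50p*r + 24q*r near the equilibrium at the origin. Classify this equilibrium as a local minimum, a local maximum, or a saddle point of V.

The Hessian at the origin is H = [[-34, -16, 50], [-16, -16, 24], [50, 24, -74]].
Symmetric row and column elimination reduces H to a congruent diagonal form with pivots -34, -144/17, -4/9.
Counting signs: 3 negative.
H is negative definite, so the origin is a strict local maximum.

local maximum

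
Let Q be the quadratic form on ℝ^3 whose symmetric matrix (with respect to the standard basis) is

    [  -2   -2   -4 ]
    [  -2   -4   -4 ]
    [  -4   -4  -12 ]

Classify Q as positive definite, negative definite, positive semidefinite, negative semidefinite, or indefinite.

Leading principal minors: Δ_1 = -2, Δ_2 = 4, Δ_3 = -16.
The signs alternate starting with Δ_1 < 0, so by Sylvester's criterion Q is negative definite.

negative definite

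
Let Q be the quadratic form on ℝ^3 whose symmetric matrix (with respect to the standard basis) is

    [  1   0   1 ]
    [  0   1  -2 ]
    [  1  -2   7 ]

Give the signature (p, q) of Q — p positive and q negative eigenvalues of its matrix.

(3, 0)

Symmetric row and column elimination reduces A to a congruent diagonal form with pivots 1, 1, 2.
That gives 3 positive pivots.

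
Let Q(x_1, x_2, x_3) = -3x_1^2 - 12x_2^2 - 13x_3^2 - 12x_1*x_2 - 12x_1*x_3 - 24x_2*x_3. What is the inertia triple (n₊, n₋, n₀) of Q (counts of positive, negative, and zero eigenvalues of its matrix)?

Write A = [[-3, -6, -6], [-6, -12, -12], [-6, -12, -13]].
Congruent diagonalization of A (simultaneous row and column reduction) yields pivots -3, 0, -1.
Counting signs: 2 negative, 1 zero.

(0, 2, 1)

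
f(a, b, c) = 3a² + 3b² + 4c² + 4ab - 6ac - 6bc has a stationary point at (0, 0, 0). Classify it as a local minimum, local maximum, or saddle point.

local minimum

The Hessian at the origin is H = [[6, 4, -6], [4, 6, -6], [-6, -6, 8]].
An LDLᵀ factorisation of H has diagonal entries 6, 10/3, 4/5.
That gives 3 positive pivots.
H is positive definite, so the origin is a strict local minimum.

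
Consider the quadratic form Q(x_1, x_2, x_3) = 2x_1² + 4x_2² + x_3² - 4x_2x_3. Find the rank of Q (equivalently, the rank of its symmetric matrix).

2

Write A = [[2, 0, 0], [0, 4, -2], [0, -2, 1]].
Applying the same elementary operations to the rows and columns of A produces a congruent diagonal matrix with entries 2, 4, 0.
Counting signs: 2 positive, 1 zero.
The rank is the number of nonzero pivots: 2.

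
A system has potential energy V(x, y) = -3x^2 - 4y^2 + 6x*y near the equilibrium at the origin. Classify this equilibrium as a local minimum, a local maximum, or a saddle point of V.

local maximum

The Hessian at the origin is H = [[-6, 6], [6, -8]].
det H = -6·-8 − (6)² = 12 > 0 and H[1,1] = -6 < 0, so H is negative definite.
Therefore the origin is a local maximum.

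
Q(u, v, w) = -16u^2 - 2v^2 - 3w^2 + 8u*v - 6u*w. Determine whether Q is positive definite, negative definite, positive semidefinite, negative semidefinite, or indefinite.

negative definite

Write A = [[-16, 4, -3], [4, -2, 0], [-3, 0, -3]].
An LDLᵀ factorisation of A has diagonal entries -16, -1, -15/8.
So there are 3 negative pivots.
Hence Q is negative definite.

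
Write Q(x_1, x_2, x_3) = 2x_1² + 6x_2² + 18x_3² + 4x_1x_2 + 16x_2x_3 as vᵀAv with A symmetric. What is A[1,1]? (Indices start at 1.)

The coefficient of x_1² in Q is 2, and that is exactly A[1,1].

2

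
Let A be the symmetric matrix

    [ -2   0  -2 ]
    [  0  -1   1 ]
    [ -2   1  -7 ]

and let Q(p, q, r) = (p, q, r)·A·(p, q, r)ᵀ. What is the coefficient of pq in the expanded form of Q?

0

The coefficient of pq is A[1,2] + A[2,1] = 2·0 = 0.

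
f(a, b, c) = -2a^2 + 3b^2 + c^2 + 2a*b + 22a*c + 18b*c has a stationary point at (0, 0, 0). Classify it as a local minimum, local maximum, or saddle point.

saddle point

The Hessian at the origin is H = [[-4, 2, 22], [2, 6, 18], [22, 18, 2]].
An LDLᵀ factorisation of H has diagonal entries -4, 7, 20/7.
Counting signs: 2 positive, 1 negative.
H is indefinite, so the origin is a saddle point.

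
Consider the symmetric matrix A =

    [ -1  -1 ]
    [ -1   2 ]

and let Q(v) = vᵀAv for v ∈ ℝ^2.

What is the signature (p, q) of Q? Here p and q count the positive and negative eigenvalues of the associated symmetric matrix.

(1, 1)

An LDLᵀ factorisation of A has diagonal entries -1, 3.
So there are 1 positive, 1 negative pivots.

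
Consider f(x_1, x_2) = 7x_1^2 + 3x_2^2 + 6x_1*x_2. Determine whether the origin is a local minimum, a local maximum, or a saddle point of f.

The Hessian at the origin is H = [[14, 6], [6, 6]].
det H = 14·6 − (6)² = 48 > 0 and H[1,1] = 14 > 0, so H is positive definite.
Therefore the origin is a local minimum.

local minimum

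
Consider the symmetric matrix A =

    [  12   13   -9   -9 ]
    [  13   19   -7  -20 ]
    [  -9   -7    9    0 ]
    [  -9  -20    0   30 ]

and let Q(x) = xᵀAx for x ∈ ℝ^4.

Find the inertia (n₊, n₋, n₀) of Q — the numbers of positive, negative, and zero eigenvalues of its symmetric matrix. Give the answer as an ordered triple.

Congruent diagonalization of A (simultaneous row and column reduction) yields pivots 12, 59/12, 42/59, 3/7.
Counting signs: 4 positive.

(4, 0, 0)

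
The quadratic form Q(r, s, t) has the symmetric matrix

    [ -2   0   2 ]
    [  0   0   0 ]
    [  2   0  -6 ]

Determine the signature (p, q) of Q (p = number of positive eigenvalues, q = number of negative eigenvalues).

(0, 2)

Symmetric row and column elimination reduces A to a congruent diagonal form with pivots -2, 0, -4.
That gives 2 negative, 1 zero pivots.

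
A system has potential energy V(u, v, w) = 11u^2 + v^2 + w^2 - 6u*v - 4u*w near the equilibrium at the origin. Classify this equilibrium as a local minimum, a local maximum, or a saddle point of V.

saddle point

The Hessian at the origin is H = [[22, -6, -4], [-6, 2, 0], [-4, 0, 2]].
Applying the same elementary operations to the rows and columns of H produces a congruent diagonal matrix with entries 22, 4/11, -2.
So there are 2 positive, 1 negative pivots.
H is indefinite, so the origin is a saddle point.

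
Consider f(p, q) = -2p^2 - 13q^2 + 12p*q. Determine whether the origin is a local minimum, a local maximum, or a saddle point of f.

saddle point

The Hessian at the origin is H = [[-4, 12], [12, -26]].
det H = -4·-26 − (12)² = -40 < 0, so H is indefinite.
Therefore the origin is a saddle point.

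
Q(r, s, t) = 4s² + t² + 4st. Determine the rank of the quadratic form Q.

1

The symmetric matrix is A = [[0, 0, 0], [0, 4, 2], [0, 2, 1]].
Row-reducing A symmetrically gives the diagonal entries 0, 4, 0.
Counting signs: 1 positive, 2 zero.
The rank is the number of nonzero pivots: 1.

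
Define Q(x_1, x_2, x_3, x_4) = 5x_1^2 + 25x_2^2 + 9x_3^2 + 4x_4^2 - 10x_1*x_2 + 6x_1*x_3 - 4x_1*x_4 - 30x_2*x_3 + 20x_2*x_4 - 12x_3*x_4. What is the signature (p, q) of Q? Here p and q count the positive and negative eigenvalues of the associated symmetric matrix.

The symmetric matrix is A = [[5, -5, 3, -2], [-5, 25, -15, 10], [3, -15, 9, -6], [-2, 10, -6, 4]].
Symmetric row and column elimination reduces A to a congruent diagonal form with pivots 5, 20, 0, 0.
That gives 2 positive, 2 zero pivots.

(2, 0)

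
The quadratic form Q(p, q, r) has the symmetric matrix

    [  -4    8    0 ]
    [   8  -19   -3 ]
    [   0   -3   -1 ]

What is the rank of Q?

Symmetric row and column elimination reduces A to a congruent diagonal form with pivots -4, -3, 2.
That gives 1 positive, 2 negative pivots.
The rank is the number of nonzero pivots: 3.

3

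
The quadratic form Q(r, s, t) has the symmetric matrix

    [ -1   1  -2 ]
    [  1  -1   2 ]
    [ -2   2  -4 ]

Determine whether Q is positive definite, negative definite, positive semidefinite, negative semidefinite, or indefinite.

Symmetric row and column elimination reduces A to a congruent diagonal form with pivots -1, 0, 0.
That gives 1 negative, 2 zero pivots.
Hence Q is negative semidefinite.

negative semidefinite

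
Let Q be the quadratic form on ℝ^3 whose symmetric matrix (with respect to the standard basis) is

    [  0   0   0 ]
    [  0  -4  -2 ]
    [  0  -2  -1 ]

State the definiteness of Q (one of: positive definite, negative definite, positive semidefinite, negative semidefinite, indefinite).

Applying the same elementary operations to the rows and columns of A produces a congruent diagonal matrix with entries 0, -4, 0.
Counting signs: 1 negative, 2 zero.
Hence Q is negative semidefinite.

negative semidefinite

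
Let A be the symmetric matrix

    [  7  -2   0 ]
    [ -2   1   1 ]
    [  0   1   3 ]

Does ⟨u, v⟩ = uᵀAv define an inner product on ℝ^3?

yes

Leading principal minors: Δ_1 = 7, Δ_2 = 3, Δ_3 = 2.
All leading principal minors are positive, so by Sylvester's criterion Q is positive definite.
⟨·,·⟩ is an inner product exactly when A is positive definite.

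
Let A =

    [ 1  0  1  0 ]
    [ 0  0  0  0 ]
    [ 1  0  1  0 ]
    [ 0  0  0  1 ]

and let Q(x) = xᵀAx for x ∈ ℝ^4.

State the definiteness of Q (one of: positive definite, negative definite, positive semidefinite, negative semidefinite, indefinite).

Congruent diagonalization of A (simultaneous row and column reduction) yields pivots 1, 0, 0, 1.
Counting signs: 2 positive, 2 zero.
Hence Q is positive semidefinite.

positive semidefinite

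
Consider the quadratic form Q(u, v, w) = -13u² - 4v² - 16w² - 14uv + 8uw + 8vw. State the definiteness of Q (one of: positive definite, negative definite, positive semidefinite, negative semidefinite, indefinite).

negative semidefinite

Write A = [[-13, -7, 4], [-7, -4, 4], [4, 4, -16]].
Row-reducing A symmetrically gives the diagonal entries -13, -3/13, 0.
Counting signs: 2 negative, 1 zero.
Hence Q is negative semidefinite.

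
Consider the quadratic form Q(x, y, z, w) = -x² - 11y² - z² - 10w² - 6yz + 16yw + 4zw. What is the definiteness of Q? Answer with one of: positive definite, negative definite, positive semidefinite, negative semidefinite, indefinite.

negative definite

The associated matrix is A = [[-1, 0, 0, 0], [0, -11, -3, 8], [0, -3, -1, 2], [0, 8, 2, -10]].
Symmetric row and column elimination reduces A to a congruent diagonal form with pivots -1, -11, -2/11, -4.
So there are 4 negative pivots.
Hence Q is negative definite.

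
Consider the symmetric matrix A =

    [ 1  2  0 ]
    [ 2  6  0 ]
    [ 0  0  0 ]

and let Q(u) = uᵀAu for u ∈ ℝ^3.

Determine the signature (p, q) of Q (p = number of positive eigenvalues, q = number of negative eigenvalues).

(2, 0)

Row-reducing A symmetrically gives the diagonal entries 1, 2, 0.
Counting signs: 2 positive, 1 zero.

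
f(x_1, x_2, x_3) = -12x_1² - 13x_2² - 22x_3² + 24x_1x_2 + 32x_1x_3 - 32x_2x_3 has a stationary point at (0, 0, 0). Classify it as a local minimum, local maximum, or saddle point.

local maximum

The Hessian at the origin is H = [[-24, 24, 32], [24, -26, -32], [32, -32, -44]].
Applying the same elementary operations to the rows and columns of H produces a congruent diagonal matrix with entries -24, -2, -4/3.
That gives 3 negative pivots.
H is negative definite, so the origin is a strict local maximum.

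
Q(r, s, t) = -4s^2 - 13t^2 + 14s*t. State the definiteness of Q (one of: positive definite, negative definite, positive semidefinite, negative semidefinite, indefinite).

negative semidefinite

The associated matrix is A = [[0, 0, 0], [0, -4, 7], [0, 7, -13]].
Symmetric row and column elimination reduces A to a congruent diagonal form with pivots 0, -4, -3/4.
That gives 2 negative, 1 zero pivots.
Hence Q is negative semidefinite.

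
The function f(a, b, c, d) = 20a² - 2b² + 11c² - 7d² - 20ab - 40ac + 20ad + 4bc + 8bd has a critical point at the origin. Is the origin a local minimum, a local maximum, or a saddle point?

The Hessian at the origin is H = [[40, -20, -40, 20], [-20, -4, 4, 8], [-40, 4, 22, 0], [20, 8, 0, -14]].
Row-reducing H symmetrically gives the diagonal entries 40, -14, 2/7, -2.
Counting signs: 2 positive, 2 negative.
H is indefinite, so the origin is a saddle point.

saddle point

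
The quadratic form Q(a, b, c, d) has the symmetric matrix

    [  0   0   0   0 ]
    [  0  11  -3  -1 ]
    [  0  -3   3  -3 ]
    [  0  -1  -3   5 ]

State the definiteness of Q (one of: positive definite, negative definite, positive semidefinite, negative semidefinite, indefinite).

Applying the same elementary operations to the rows and columns of A produces a congruent diagonal matrix with entries 0, 11, 24/11, 0.
So there are 2 positive, 2 zero pivots.
Hence Q is positive semidefinite.

positive semidefinite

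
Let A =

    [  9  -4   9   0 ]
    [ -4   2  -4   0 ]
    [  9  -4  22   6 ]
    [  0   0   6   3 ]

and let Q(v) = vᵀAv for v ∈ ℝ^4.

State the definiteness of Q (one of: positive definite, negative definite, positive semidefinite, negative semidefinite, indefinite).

An LDLᵀ factorisation of A has diagonal entries 9, 2/9, 13, 3/13.
That gives 4 positive pivots.
Hence Q is positive definite.

positive definite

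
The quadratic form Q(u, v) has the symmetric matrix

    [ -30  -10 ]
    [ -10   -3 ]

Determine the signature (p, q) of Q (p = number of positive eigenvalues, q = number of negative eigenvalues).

(1, 1)

Congruent diagonalization of A (simultaneous row and column reduction) yields pivots -30, 1/3.
So there are 1 positive, 1 negative pivots.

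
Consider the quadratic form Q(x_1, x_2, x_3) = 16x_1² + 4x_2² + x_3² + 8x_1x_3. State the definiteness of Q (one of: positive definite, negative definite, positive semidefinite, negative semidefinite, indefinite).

positive semidefinite

The associated matrix is A = [[16, 0, 4], [0, 4, 0], [4, 0, 1]].
Row-reducing A symmetrically gives the diagonal entries 16, 4, 0.
Counting signs: 2 positive, 1 zero.
Hence Q is positive semidefinite.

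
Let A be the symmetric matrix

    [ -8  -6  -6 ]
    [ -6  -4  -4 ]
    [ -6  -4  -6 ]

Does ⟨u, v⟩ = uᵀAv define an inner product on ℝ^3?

Applying the same elementary operations to the rows and columns of A produces a congruent diagonal matrix with entries -8, 1/2, -2.
That gives 1 positive, 2 negative pivots.
Hence Q is indefinite.
⟨·,·⟩ is an inner product exactly when A is positive definite.

no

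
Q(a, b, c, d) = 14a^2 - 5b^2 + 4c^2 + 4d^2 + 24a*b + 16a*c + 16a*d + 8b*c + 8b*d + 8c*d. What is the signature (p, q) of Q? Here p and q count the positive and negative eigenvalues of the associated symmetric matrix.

(1, 2)

Write A = [[14, 12, 8, 8], [12, -5, 4, 4], [8, 4, 4, 4], [8, 4, 4, 4]].
Applying the same elementary operations to the rows and columns of A produces a congruent diagonal matrix with entries 14, -107/7, -4/107, 0.
So there are 1 positive, 2 negative, 1 zero pivots.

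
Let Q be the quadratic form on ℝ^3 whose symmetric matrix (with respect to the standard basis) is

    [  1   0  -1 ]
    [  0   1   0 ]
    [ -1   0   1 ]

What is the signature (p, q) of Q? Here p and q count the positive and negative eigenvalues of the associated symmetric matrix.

(2, 0)

Row-reducing A symmetrically gives the diagonal entries 1, 1, 0.
That gives 2 positive, 1 zero pivots.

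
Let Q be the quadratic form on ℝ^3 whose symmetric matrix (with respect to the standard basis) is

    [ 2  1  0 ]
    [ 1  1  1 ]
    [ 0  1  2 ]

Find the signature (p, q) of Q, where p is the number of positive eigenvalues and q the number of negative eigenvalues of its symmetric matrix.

Row-reducing A symmetrically gives the diagonal entries 2, 1/2, 0.
That gives 2 positive, 1 zero pivots.

(2, 0)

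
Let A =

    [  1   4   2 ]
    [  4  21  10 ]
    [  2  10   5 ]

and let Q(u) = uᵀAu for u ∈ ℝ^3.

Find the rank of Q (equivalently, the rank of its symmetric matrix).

Applying the same elementary operations to the rows and columns of A produces a congruent diagonal matrix with entries 1, 5, 1/5.
Counting signs: 3 positive.
The rank is the number of nonzero pivots: 3.

3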